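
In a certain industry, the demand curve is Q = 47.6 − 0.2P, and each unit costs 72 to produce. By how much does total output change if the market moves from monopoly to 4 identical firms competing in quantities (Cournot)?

Q rises by 9.96

Inverting demand: P = 238 − 5Q.
Monopoly sets MR = MC: 238 − 10Q = 72 ⇒ Q = 16.6, P = 238 − 5·16.6 = 155.
With 4 symmetric Cournot firms, each firm's FOC gives 238 − 25q = 72, so q = 6.64, Q = 4·6.64 = 26.56, and P = 105.2.
Change in total output: 26.56 − 16.6 = 9.96.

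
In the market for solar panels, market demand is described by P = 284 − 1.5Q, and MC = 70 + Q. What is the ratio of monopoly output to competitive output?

Q_m/Q_c = 0.625

The monopolist equates marginal revenue to marginal cost: 284 − 3Q = 70 + Q, so Q = 53.5. From demand, P = 203.75.
Under competition P = MC: 284 − 1.5Q = 70 + Q ⇒ Q = 85.6, P = 155.6.
Ratio Q_m/Q_c = 53.5/85.6 = 0.625.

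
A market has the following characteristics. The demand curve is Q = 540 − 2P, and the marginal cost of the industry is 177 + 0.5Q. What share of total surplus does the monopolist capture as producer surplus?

PS/TS = 0.75

Inverting demand: P = 270 − 0.5Q.
A monopolist chooses Q where MR = MC. MR = 270 − Q; setting this equal to 177 + 0.5Q gives Q = 62 and P = 239.
CS = ½·(270 − 239)·62 = 961.
PS = P·Q − VC(Q) = 239·62 − (177·62 + ½·0.5·62²) = 2883.
Share captured = PS/TS = 2883/3844 = 0.75.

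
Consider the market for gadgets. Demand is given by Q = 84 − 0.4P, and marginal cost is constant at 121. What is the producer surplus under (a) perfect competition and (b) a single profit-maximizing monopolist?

Competition: PS = 0; Monopoly: PS = 792.1

Inverting demand: P = 210 − 2.5Q.
Perfect competition: P = MC = 121, so 210 − 2.5Q = 121 and Q = 35.6.
PS = (121 − 121)·35.6 = 0.
The monopolist equates marginal revenue to marginal cost: 210 − 5Q = 121, so Q = 17.8. From demand, P = 165.5.
PS = (165.5 − 121)·17.8 = 792.1.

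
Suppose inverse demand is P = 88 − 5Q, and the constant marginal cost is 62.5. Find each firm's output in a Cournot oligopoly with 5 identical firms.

With 5 symmetric Cournot firms, each firm's FOC gives 88 − 30q = 62.5, so q = 0.85, Q = 5·0.85 = 4.25, and P = 66.75.

q_i = 0.85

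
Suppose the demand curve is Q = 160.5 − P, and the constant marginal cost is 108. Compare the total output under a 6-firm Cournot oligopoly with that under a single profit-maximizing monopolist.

Cournot: Q = 45; Monopoly: Q = 26.25

Inverting demand: P = 160.5 − Q.
With 6 symmetric Cournot firms, each firm's FOC gives 160.5 − 7q = 108, so q = 7.5, Q = 6·7.5 = 45, and P = 115.5.
The monopolist equates marginal revenue to marginal cost: 160.5 − 2Q = 108, so Q = 26.25. From demand, P = 134.25.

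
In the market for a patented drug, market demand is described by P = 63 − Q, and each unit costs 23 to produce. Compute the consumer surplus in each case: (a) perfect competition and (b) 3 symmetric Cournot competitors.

Perfect competition: P = MC = 23, so 63 − Q = 23 and Q = 40.
CS = ½·(63 − 23)·40 = 800.
Cournot with 3 identical firms: the symmetric best-response condition is 63 − 4q = 23. Each firm produces q = 10, total output Q = 30, price P = 33.
CS = ½·(63 − 33)·30 = 450.

Competition: CS = 800; Cournot: CS = 450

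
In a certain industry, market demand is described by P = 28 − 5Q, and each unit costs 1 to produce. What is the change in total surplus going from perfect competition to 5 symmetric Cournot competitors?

Competitive firms price at marginal cost: P = 1, giving Q = 5.4.
CS = ½·(28 − 1)·5.4 = 72.9; PS = (1 − 1)·5.4 = 0; TS = 72.9.
In a 5-firm Cournot equilibrium, symmetry and the first-order condition give q = (28 − 1)/(30) = 0.9. So Q = 4.5 and P = 5.5.
CS = ½·(28 − 5.5)·4.5 = 50.625; PS = (5.5 − 1)·4.5 = 20.25; TS = 70.875.
Change in total surplus: 70.875 − 72.9 = −2.025.

Total surplus falls by 2.025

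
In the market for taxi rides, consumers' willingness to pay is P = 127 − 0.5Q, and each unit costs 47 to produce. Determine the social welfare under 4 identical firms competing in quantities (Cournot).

TS = 6144

In a 4-firm Cournot equilibrium, symmetry and the first-order condition give q = (127 − 47)/(2.5) = 32. So Q = 128 and P = 63.
CS = ½·(127 − 63)·128 = 4096; PS = (63 − 47)·128 = 2048; TS = 6144.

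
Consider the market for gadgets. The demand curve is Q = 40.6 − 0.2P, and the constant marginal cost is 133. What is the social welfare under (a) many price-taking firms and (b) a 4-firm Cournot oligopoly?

Inverting demand: P = 203 − 5Q.
Competitive firms price at marginal cost: P = 133, giving Q = 14.
CS = ½·(203 − 133)·14 = 490; PS = (133 − 133)·14 = 0; TS = 490.
Cournot with 4 identical firms: the symmetric best-response condition is 203 − 25q = 133. Each firm produces q = 2.8, total output Q = 11.2, price P = 147.
CS = ½·(203 − 147)·11.2 = 313.6; PS = (147 − 133)·11.2 = 156.8; TS = 470.4.

Competition: TS = 490; Cournot: TS = 470.4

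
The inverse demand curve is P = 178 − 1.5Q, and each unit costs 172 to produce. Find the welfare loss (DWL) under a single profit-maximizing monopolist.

Perfect competition: P = MC = 172, so 178 − 1.5Q = 172 and Q = 4.
A monopolist chooses Q where MR = MC. MR = 178 − 3Q; setting this equal to 172 gives Q = 2 and P = 175.
DWL is the triangle between Q = 2 and Q = 4: ½·(4 − 2)·(175 − 172) = 3.

DWL = 3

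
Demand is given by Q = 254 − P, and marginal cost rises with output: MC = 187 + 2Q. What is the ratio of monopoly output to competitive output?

Inverting demand: P = 254 − Q.
Monopoly sets MR = MC: 254 − 2Q = 187 + 2Q ⇒ Q = 16.75, P = 254 − 16.75 = 237.25.
Under competition P = MC: 254 − Q = 187 + 2Q ⇒ Q = 67/3, P = 695/3.
Ratio Q_m/Q_c = 16.75/(67/3) = 0.75.

Q_m/Q_c = 0.75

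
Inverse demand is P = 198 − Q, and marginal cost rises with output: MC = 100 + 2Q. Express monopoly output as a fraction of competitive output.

Q_m/Q_c = 0.75

Monopoly sets MR = MC: 198 − 2Q = 100 + 2Q ⇒ Q = 24.5, P = 198 − 24.5 = 173.5.
Under competition P = MC: 198 − Q = 100 + 2Q ⇒ Q = 98/3, P = 496/3.
Ratio Q_m/Q_c = 24.5/(98/3) = 0.75.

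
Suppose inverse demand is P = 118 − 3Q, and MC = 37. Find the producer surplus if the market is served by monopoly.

PS = 546.75

Monopoly sets MR = MC: 118 − 6Q = 37 ⇒ Q = 13.5, P = 118 − 3·13.5 = 77.5.
PS = (77.5 − 37)·13.5 = 546.75.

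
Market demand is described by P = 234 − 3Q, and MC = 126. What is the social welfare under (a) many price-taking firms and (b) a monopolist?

Competitive firms price at marginal cost: P = 126, giving Q = 36.
CS = ½·(234 − 126)·36 = 1944; PS = (126 − 126)·36 = 0; TS = 1944.
A monopolist chooses Q where MR = MC. MR = 234 − 6Q; setting this equal to 126 gives Q = 18 and P = 180.
CS = ½·(234 − 180)·18 = 486; PS = (180 − 126)·18 = 972; TS = 1458.

Competition: TS = 1944; Monopoly: TS = 1458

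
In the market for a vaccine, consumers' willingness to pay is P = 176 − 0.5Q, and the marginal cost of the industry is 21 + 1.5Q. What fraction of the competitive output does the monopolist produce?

The monopolist equates marginal revenue to marginal cost: 176 − Q = 21 + 1.5Q, so Q = 62. From demand, P = 145.
Under competition P = MC: 176 − 0.5Q = 21 + 1.5Q ⇒ Q = 77.5, P = 137.25.
Ratio Q_m/Q_c = 62/77.5 = 0.8.

Q_m/Q_c = 0.8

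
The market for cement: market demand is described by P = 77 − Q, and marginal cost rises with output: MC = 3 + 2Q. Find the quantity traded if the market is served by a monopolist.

A monopolist chooses Q where MR = MC. MR = 77 − 2Q; setting this equal to 3 + 2Q gives Q = 18.5 and P = 58.5.

Q = 18.5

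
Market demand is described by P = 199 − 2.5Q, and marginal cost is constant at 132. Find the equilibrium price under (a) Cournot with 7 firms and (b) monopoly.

Cournot: P = 140.375; Monopoly: P = 165.5

With 7 symmetric Cournot firms, each firm's FOC gives 199 − 20q = 132, so q = 3.35, Q = 7·3.35 = 23.45, and P = 140.375.
The monopolist equates marginal revenue to marginal cost: 199 − 5Q = 132, so Q = 13.4. From demand, P = 165.5.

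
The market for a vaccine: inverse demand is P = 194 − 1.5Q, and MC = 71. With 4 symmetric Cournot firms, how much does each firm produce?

q_i = 16.4

In a 4-firm Cournot equilibrium, symmetry and the first-order condition give q = (194 − 71)/(7.5) = 16.4. So Q = 65.6 and P = 95.6.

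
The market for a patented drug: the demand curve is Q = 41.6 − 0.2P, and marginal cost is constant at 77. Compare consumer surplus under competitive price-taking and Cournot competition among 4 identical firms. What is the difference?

Consumer surplus falls by 617.796

Inverting demand: P = 208 − 5Q.
Perfect competition: P = MC = 77, so 208 − 5Q = 77 and Q = 26.2.
CS = ½·(208 − 77)·26.2 = 1716.1.
With 4 symmetric Cournot firms, each firm's FOC gives 208 − 25q = 77, so q = 5.24, Q = 4·5.24 = 20.96, and P = 103.2.
CS = ½·(208 − 103.2)·20.96 = 1098.304.
Change in consumer surplus: 1098.304 − 1716.1 = −617.796.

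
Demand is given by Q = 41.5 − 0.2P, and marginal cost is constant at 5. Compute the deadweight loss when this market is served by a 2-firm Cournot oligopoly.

DWL = 455.625

Inverting demand: P = 207.5 − 5Q.
Under competition P = MC = 5, so Q = (207.5 − 5)/5 = 40.5.
Cournot with 2 identical firms: the symmetric best-response condition is 207.5 − 15q = 5. Each firm produces q = 13.5, total output Q = 27, price P = 72.5.
DWL is the triangle between Q = 27 and Q = 40.5: ½·(40.5 − 27)·(72.5 − 5) = 455.625.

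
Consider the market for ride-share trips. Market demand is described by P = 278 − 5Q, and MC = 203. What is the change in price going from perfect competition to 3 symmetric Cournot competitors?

Under competition P = MC = 203, so Q = (278 − 203)/5 = 15.
Cournot with 3 identical firms: the symmetric best-response condition is 278 − 20q = 203. Each firm produces q = 3.75, total output Q = 11.25, price P = 221.75.
Change in price: 221.75 − 203 = 18.75.

Price rises by 18.75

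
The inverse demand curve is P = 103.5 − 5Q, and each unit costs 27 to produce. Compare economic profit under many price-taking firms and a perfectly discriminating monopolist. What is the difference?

Competitive firms price at marginal cost: P = 27, giving Q = 15.3.
Profit = (27 − 27)·15.3 = 0.
With perfect price discrimination, output is the efficient level Q = 15.3 (where demand meets MC), but every buyer pays their willingness to pay: CS = 0 and PS = total surplus.
PS equals the full surplus area, 585.225. Profit = 585.225 = 585.225.
Change in economic profit: 585.225 − 0 = 585.225.

π rises by 585.225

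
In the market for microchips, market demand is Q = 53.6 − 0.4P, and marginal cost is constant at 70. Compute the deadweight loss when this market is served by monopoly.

Inverting demand: P = 134 − 2.5Q.
Under competition P = MC = 70, so Q = (134 − 70)/2.5 = 25.6.
Monopoly sets MR = MC: 134 − 5Q = 70 ⇒ Q = 12.8, P = 134 − 2.5·12.8 = 102.
DWL is the triangle between Q = 12.8 and Q = 25.6: ½·(25.6 − 12.8)·(102 − 70) = 204.8.

DWL = 204.8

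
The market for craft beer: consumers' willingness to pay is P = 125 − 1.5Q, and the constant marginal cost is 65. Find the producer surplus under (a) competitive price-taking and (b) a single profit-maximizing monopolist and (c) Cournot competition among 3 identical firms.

Competition: PS = 0; Monopoly: PS = 600; Cournot: PS = 450

Perfect competition: P = MC = 65, so 125 − 1.5Q = 65 and Q = 40.
PS = (65 − 65)·40 = 0.
Monopoly sets MR = MC: 125 − 3Q = 65 ⇒ Q = 20, P = 125 − 1.5·20 = 95.
PS = (95 − 65)·20 = 600.
With 3 symmetric Cournot firms, each firm's FOC gives 125 − 6q = 65, so q = 10, Q = 3·10 = 30, and P = 80.
PS = (80 − 65)·30 = 450.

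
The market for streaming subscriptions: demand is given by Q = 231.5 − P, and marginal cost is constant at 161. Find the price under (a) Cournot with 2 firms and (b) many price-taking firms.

Inverting demand: P = 231.5 − Q.
With 2 symmetric Cournot firms, each firm's FOC gives 231.5 − 3q = 161, so q = 23.5, Q = 2·23.5 = 47, and P = 184.5.
Perfect competition: P = MC = 161, so 231.5 − Q = 161 and Q = 70.5.

Cournot: P = 184.5; Competition: P = 161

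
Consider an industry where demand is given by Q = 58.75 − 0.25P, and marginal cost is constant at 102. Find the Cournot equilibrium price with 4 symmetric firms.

P = 128.6

Inverting demand: P = 235 − 4Q.
In a 4-firm Cournot equilibrium, symmetry and the first-order condition give q = (235 − 102)/(20) = 6.65. So Q = 26.6 and P = 128.6.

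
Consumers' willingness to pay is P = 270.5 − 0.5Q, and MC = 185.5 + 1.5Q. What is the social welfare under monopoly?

Monopoly sets MR = MC: 270.5 − Q = 185.5 + 1.5Q ⇒ Q = 34, P = 270.5 − 0.5·34 = 253.5.
CS = ½·(270.5 − 253.5)·34 = 289; PS = (253.5·34 − 185.5·34 − ½·1.5·34²) = 1445; TS = 1734.

TS = 1734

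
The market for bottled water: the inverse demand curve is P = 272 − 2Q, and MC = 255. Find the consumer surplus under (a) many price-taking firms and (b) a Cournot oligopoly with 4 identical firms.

Competitive firms price at marginal cost: P = 255, giving Q = 8.5.
CS = ½·(272 − 255)·8.5 = 72.25.
Cournot with 4 identical firms: the symmetric best-response condition is 272 − 10q = 255. Each firm produces q = 1.7, total output Q = 6.8, price P = 258.4.
CS = ½·(272 − 258.4)·6.8 = 46.24.

Competition: CS = 72.25; Cournot: CS = 46.24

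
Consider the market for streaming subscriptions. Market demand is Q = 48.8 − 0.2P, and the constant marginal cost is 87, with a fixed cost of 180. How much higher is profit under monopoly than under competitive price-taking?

Inverting demand: P = 244 − 5Q.
Perfect competition: P = MC = 87, so 244 − 5Q = 87 and Q = 31.4.
Profit = (87 − 87)·31.4 − 180 = −180.
A monopolist chooses Q where MR = MC. MR = 244 − 10Q; setting this equal to 87 gives Q = 15.7 and P = 165.5.
Profit = (165.5 − 87)·15.7 − 180 = 1052.45.
Change in profit: 1052.45 − −180 = 1232.45.

Profit rises by 1232.45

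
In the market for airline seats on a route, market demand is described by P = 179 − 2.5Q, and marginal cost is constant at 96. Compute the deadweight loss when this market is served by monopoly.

DWL = 344.45

Perfect competition: P = MC = 96, so 179 − 2.5Q = 96 and Q = 33.2.
The monopolist equates marginal revenue to marginal cost: 179 − 5Q = 96, so Q = 16.6. From demand, P = 137.5.
DWL is the triangle between Q = 16.6 and Q = 33.2: ½·(33.2 − 16.6)·(137.5 − 96) = 344.45.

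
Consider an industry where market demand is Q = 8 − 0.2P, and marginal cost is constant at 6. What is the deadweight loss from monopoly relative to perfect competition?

DWL = 28.9

Inverting demand: P = 40 − 5Q.
Perfect competition: P = MC = 6, so 40 − 5Q = 6 and Q = 6.8.
Monopoly sets MR = MC: 40 − 10Q = 6 ⇒ Q = 3.4, P = 40 − 5·3.4 = 23.
DWL is the triangle between Q = 3.4 and Q = 6.8: ½·(6.8 − 3.4)·(23 − 6) = 28.9.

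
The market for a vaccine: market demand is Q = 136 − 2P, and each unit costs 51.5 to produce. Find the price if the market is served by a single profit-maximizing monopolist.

Inverting demand: P = 68 − 0.5Q.
A monopolist chooses Q where MR = MC. MR = 68 − Q; setting this equal to 51.5 gives Q = 16.5 and P = 59.75.

P = 59.75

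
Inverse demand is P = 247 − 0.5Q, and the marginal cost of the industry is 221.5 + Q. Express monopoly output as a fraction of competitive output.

The monopolist equates marginal revenue to marginal cost: 247 − Q = 221.5 + Q, so Q = 12.75. From demand, P = 240.625.
Under competition P = MC: 247 − 0.5Q = 221.5 + Q ⇒ Q = 17, P = 238.5.
Ratio Q_m/Q_c = 12.75/17 = 0.75.

Q_m/Q_c = 0.75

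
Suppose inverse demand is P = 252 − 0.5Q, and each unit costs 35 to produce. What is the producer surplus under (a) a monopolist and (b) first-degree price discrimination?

A monopolist chooses Q where MR = MC. MR = 252 − Q; setting this equal to 35 gives Q = 217 and P = 143.5.
PS = (143.5 − 35)·217 = 23544.5.
With perfect price discrimination, output is the efficient level Q = 434 (where demand meets MC), but every buyer pays their willingness to pay: CS = 0 and PS = total surplus.
PS = ½·(252 − 35)·434 = 47089.

Monopoly: PS = 23544.5; Perfect PD: PS = 47089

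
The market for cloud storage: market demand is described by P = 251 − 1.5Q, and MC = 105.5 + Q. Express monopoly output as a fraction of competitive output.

The monopolist equates marginal revenue to marginal cost: 251 − 3Q = 105.5 + Q, so Q = 36.375. From demand, P = 3143/16.
Under competition P = MC: 251 − 1.5Q = 105.5 + Q ⇒ Q = 58.2, P = 163.7.
Ratio Q_m/Q_c = 36.375/58.2 = 0.625.

Q_m/Q_c = 0.625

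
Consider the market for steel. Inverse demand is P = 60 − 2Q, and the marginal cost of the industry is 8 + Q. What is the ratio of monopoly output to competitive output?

The monopolist equates marginal revenue to marginal cost: 60 − 4Q = 8 + Q, so Q = 10.4. From demand, P = 39.2.
Under competition P = MC: 60 − 2Q = 8 + Q ⇒ Q = 52/3, P = 76/3.
Ratio Q_m/Q_c = 10.4/(52/3) = 0.6.

Q_m/Q_c = 0.6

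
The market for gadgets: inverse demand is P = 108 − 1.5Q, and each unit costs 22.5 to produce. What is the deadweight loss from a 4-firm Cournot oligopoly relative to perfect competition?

DWL = 97.47

Competitive firms price at marginal cost: P = 22.5, giving Q = 57.
In a 4-firm Cournot equilibrium, symmetry and the first-order condition give q = (108 − 22.5)/(7.5) = 11.4. So Q = 45.6 and P = 39.6.
DWL is the triangle between Q = 45.6 and Q = 57: ½·(57 − 45.6)·(39.6 − 22.5) = 97.47.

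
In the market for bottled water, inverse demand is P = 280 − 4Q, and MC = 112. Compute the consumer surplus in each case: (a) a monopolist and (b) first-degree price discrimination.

Monopoly: CS = 882; Perfect PD: CS = 0

A monopolist chooses Q where MR = MC. MR = 280 − 8Q; setting this equal to 112 gives Q = 21 and P = 196.
CS = ½·(280 − 196)·21 = 882.
With perfect price discrimination, output is the efficient level Q = 42 (where demand meets MC), but every buyer pays their willingness to pay: CS = 0 and PS = total surplus.
CS = 0.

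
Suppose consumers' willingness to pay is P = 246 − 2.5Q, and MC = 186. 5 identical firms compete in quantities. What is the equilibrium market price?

P = 196

With 5 symmetric Cournot firms, each firm's FOC gives 246 − 15q = 186, so q = 4, Q = 5·4 = 20, and P = 196.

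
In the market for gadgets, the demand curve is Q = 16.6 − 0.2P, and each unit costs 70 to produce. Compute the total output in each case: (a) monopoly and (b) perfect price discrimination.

Monopoly: Q = 1.3; Perfect PD: Q = 2.6

Inverting demand: P = 83 − 5Q.
A monopolist chooses Q where MR = MC. MR = 83 − 10Q; setting this equal to 70 gives Q = 1.3 and P = 76.5.
A perfectly discriminating monopolist sells every unit with P(Q) ≥ MC(Q), so output equals the competitive quantity Q = 2.6. Each buyer pays their reservation price, so CS = 0 and the firm captures all surplus.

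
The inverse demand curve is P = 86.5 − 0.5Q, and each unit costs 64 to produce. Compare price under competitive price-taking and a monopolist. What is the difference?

Competitive firms price at marginal cost: P = 64, giving Q = 45.
A monopolist chooses Q where MR = MC. MR = 86.5 − Q; setting this equal to 64 gives Q = 22.5 and P = 75.25.
Change in price: 75.25 − 64 = 11.25.

Price rises by 11.25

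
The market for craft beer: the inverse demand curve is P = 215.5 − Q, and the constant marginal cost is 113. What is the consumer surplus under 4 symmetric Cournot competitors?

In a 4-firm Cournot equilibrium, symmetry and the first-order condition give q = (215.5 − 113)/(5) = 20.5. So Q = 82 and P = 133.5.
CS = ½·(215.5 − 133.5)·82 = 3362.

CS = 3362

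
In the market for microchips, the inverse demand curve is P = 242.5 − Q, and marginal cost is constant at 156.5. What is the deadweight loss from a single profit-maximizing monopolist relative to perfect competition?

DWL = 924.5

Competitive firms price at marginal cost: P = 156.5, giving Q = 86.
A monopolist chooses Q where MR = MC. MR = 242.5 − 2Q; setting this equal to 156.5 gives Q = 43 and P = 199.5.
DWL is the triangle between Q = 43 and Q = 86: ½·(86 − 43)·(199.5 − 156.5) = 924.5.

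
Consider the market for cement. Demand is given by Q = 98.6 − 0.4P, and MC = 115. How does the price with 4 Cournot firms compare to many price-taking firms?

Cournot: P = 141.3; Competition: P = 115

Inverting demand: P = 246.5 − 2.5Q.
Cournot with 4 identical firms: the symmetric best-response condition is 246.5 − 12.5q = 115. Each firm produces q = 10.52, total output Q = 42.08, price P = 141.3.
Perfect competition: P = MC = 115, so 246.5 − 2.5Q = 115 and Q = 52.6.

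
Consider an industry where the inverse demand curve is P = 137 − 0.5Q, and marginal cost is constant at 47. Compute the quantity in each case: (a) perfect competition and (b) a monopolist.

Competition: Q = 180; Monopoly: Q = 90

Competitive firms price at marginal cost: P = 47, giving Q = 180.
Monopoly sets MR = MC: 137 − Q = 47 ⇒ Q = 90, P = 137 − 0.5·90 = 92.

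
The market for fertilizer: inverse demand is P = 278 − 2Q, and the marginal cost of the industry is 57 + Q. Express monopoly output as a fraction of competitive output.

Q_m/Q_c = 0.6

A monopolist chooses Q where MR = MC. MR = 278 − 4Q; setting this equal to 57 + Q gives Q = 44.2 and P = 189.6.
Competitive equilibrium sets price equal to marginal cost: 278 − 2Q = 57 + Q, so Q = 221/3 and P = 392/3.
Ratio Q_m/Q_c = 44.2/(221/3) = 0.6.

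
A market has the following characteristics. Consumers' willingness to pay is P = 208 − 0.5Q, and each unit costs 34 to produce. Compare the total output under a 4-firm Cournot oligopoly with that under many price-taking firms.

Cournot: Q = 278.4; Competition: Q = 348

With 4 symmetric Cournot firms, each firm's FOC gives 208 − 2.5q = 34, so q = 69.6, Q = 4·69.6 = 278.4, and P = 68.8.
Under competition P = MC = 34, so Q = (208 − 34)/0.5 = 348.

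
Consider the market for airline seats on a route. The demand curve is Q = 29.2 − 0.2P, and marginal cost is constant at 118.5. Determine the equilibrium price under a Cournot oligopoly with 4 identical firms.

Inverting demand: P = 146 − 5Q.
With 4 symmetric Cournot firms, each firm's FOC gives 146 − 25q = 118.5, so q = 1.1, Q = 4·1.1 = 4.4, and P = 124.

P = 124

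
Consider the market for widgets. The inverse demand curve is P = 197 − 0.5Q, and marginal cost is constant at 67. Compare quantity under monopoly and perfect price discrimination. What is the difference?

Quantity rises by 130

The monopolist equates marginal revenue to marginal cost: 197 − Q = 67, so Q = 130. From demand, P = 132.
Under first-degree price discrimination the firm charges each unit its demand price and produces up to where P = MC, i.e. Q = 260. Consumer surplus is zero; producer surplus equals total surplus.
Change in quantity: 260 − 130 = 130.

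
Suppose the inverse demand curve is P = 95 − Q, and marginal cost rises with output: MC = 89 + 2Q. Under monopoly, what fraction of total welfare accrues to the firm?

PS/TS = 0.8

The monopolist equates marginal revenue to marginal cost: 95 − 2Q = 89 + 2Q, so Q = 1.5. From demand, P = 93.5.
CS = ½·(95 − 93.5)·1.5 = 1.125.
PS = P·Q − VC(Q) = 93.5·1.5 − (89·1.5 + ½·2·1.5²) = 4.5.
Share captured = PS/TS = 4.5/5.625 = 0.8.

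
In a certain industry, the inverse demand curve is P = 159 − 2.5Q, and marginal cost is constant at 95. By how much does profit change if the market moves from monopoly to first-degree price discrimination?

A monopolist chooses Q where MR = MC. MR = 159 − 5Q; setting this equal to 95 gives Q = 12.8 and P = 127.
Profit = (127 − 95)·12.8 = 409.6.
A perfectly discriminating monopolist sells every unit with P(Q) ≥ MC(Q), so output equals the competitive quantity Q = 25.6. Each buyer pays their reservation price, so CS = 0 and the firm captures all surplus.
PS equals the full surplus area, 819.2. Profit = 819.2 = 819.2.
Change in profit: 819.2 − 409.6 = 409.6.

Profit rises by 409.6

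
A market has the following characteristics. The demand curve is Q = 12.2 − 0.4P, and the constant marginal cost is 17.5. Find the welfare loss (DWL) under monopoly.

DWL = 8.45

Inverting demand: P = 30.5 − 2.5Q.
Competitive firms price at marginal cost: P = 17.5, giving Q = 5.2.
The monopolist equates marginal revenue to marginal cost: 30.5 − 5Q = 17.5, so Q = 2.6. From demand, P = 24.
DWL is the triangle between Q = 2.6 and Q = 5.2: ½·(5.2 − 2.6)·(24 − 17.5) = 8.45.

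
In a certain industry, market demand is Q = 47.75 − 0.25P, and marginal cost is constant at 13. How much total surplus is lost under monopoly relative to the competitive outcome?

Inverting demand: P = 191 − 4Q.
Perfect competition: P = MC = 13, so 191 − 4Q = 13 and Q = 44.5.
A monopolist chooses Q where MR = MC. MR = 191 − 8Q; setting this equal to 13 gives Q = 22.25 and P = 102.
DWL is the triangle between Q = 22.25 and Q = 44.5: ½·(44.5 − 22.25)·(102 − 13) = 990.125.

DWL = 990.125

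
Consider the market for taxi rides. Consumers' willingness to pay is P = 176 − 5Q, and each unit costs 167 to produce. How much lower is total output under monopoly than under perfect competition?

Perfect competition: P = MC = 167, so 176 − 5Q = 167 and Q = 1.8.
A monopolist chooses Q where MR = MC. MR = 176 − 10Q; setting this equal to 167 gives Q = 0.9 and P = 171.5.
Change in total output: 0.9 − 1.8 = −0.9.

Total output falls by 0.9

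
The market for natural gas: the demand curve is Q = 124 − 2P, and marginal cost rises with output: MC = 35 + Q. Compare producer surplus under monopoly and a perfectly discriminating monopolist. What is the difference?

Inverting demand: P = 62 − 0.5Q.
A monopolist chooses Q where MR = MC. MR = 62 − Q; setting this equal to 35 + Q gives Q = 13.5 and P = 55.25.
PS = P·Q − VC(Q) = 55.25·13.5 − (35·13.5 + ½·1·13.5²) = 182.25.
A perfectly discriminating monopolist sells every unit with P(Q) ≥ MC(Q), so output equals the competitive quantity Q = 18. Each buyer pays their reservation price, so CS = 0 and the firm captures all surplus.
PS = ½·(62 − 35)·18 = 243.
Change in producer surplus: 243 − 182.25 = 60.75.

Producer surplus rises by 60.75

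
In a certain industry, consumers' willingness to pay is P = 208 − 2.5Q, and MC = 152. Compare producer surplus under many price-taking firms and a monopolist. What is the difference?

Under competition P = MC = 152, so Q = (208 − 152)/2.5 = 22.4.
PS = (152 − 152)·22.4 = 0.
Monopoly sets MR = MC: 208 − 5Q = 152 ⇒ Q = 11.2, P = 208 − 2.5·11.2 = 180.
PS = (180 − 152)·11.2 = 313.6.
Change in producer surplus: 313.6 − 0 = 313.6.

PS rises by 313.6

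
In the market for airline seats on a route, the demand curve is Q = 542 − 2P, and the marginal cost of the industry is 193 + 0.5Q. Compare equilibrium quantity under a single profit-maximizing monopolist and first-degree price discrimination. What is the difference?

Inverting demand: P = 271 − 0.5Q.
Monopoly sets MR = MC: 271 − Q = 193 + 0.5Q ⇒ Q = 52, P = 271 − 0.5·52 = 245.
A perfectly discriminating monopolist sells every unit with P(Q) ≥ MC(Q), so output equals the competitive quantity Q = 78. Each buyer pays their reservation price, so CS = 0 and the firm captures all surplus.
Change in equilibrium quantity: 78 − 52 = 26.

Q rises by 26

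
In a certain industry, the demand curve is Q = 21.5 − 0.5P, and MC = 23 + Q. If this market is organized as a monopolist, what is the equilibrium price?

Inverting demand: P = 43 − 2Q.
The monopolist equates marginal revenue to marginal cost: 43 − 4Q = 23 + Q, so Q = 4. From demand, P = 35.

P = 35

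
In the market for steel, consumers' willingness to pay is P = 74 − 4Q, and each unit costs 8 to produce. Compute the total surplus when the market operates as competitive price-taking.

TS = 544.5

Under competition P = MC = 8, so Q = (74 − 8)/4 = 16.5.
CS = ½·(74 − 8)·16.5 = 544.5; PS = (8 − 8)·16.5 = 0; TS = 544.5.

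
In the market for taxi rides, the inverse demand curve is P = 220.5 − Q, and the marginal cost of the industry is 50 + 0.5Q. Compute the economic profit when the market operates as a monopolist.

Monopoly sets MR = MC: 220.5 − 2Q = 50 + 0.5Q ⇒ Q = 68.2, P = 220.5 − 68.2 = 152.3.
Profit = 152.3·68.2 − (50·68.2 + ½·0.5·68.2²) = 5814.05.

Profit = 5814.05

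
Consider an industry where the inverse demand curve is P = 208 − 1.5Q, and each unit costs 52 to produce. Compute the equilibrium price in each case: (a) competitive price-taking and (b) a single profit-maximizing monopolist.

Competition: P = 52; Monopoly: P = 130

Under competition P = MC = 52, so Q = (208 − 52)/1.5 = 104.
The monopolist equates marginal revenue to marginal cost: 208 − 3Q = 52, so Q = 52. From demand, P = 130.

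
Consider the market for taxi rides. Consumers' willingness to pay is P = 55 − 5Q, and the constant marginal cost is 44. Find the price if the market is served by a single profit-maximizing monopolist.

Monopoly sets MR = MC: 55 − 10Q = 44 ⇒ Q = 1.1, P = 55 − 5·1.1 = 49.5.

P = 49.5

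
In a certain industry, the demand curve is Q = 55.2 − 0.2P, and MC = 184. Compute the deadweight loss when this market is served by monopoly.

Inverting demand: P = 276 − 5Q.
Perfect competition: P = MC = 184, so 276 − 5Q = 184 and Q = 18.4.
A monopolist chooses Q where MR = MC. MR = 276 − 10Q; setting this equal to 184 gives Q = 9.2 and P = 230.
DWL is the triangle between Q = 9.2 and Q = 18.4: ½·(18.4 − 9.2)·(230 − 184) = 211.6.

DWL = 211.6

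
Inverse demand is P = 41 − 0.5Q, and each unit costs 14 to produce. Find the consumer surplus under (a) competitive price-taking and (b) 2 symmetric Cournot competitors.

Perfect competition: P = MC = 14, so 41 − 0.5Q = 14 and Q = 54.
CS = ½·(41 − 14)·54 = 729.
Cournot with 2 identical firms: the symmetric best-response condition is 41 − 1.5q = 14. Each firm produces q = 18, total output Q = 36, price P = 23.
CS = ½·(41 − 23)·36 = 324.

Competition: CS = 729; Cournot: CS = 324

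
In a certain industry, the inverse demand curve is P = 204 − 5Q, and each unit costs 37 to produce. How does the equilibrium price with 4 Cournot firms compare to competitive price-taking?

Cournot: P = 70.4; Competition: P = 37

With 4 symmetric Cournot firms, each firm's FOC gives 204 − 25q = 37, so q = 6.68, Q = 4·6.68 = 26.72, and P = 70.4.
Under competition P = MC = 37, so Q = (204 − 37)/5 = 33.4.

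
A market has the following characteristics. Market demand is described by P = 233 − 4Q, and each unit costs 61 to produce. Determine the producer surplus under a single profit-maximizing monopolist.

PS = 1849

Monopoly sets MR = MC: 233 − 8Q = 61 ⇒ Q = 21.5, P = 233 − 4·21.5 = 147.
PS = (147 − 61)·21.5 = 1849.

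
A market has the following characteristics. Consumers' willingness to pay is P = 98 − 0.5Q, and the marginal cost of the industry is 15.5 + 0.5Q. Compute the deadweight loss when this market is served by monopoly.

Competitive equilibrium sets price equal to marginal cost: 98 − 0.5Q = 15.5 + 0.5Q, so Q = 82.5 and P = 56.75.
The monopolist equates marginal revenue to marginal cost: 98 − Q = 15.5 + 0.5Q, so Q = 55. From demand, P = 70.5.
CS = ½·(98 − 56.75)·82.5 = 27225/16; PS = (56.75·82.5 − 15.5·82.5 − ½·0.5·82.5²) = 27225/16; TS = 3403.125.
CS = ½·(98 − 70.5)·55 = 756.25; PS = (70.5·55 − 15.5·55 − ½·0.5·55²) = 2268.75; TS = 3025.
DWL = 3403.125 − 3025 = 378.125.

DWL = 378.125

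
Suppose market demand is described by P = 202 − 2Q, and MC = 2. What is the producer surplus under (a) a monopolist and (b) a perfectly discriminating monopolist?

Monopoly sets MR = MC: 202 − 4Q = 2 ⇒ Q = 50, P = 202 − 2·50 = 102.
PS = (102 − 2)·50 = 5000.
Under first-degree price discrimination the firm charges each unit its demand price and produces up to where P = MC, i.e. Q = 100. Consumer surplus is zero; producer surplus equals total surplus.
PS = ½·(202 − 2)·100 = 10000.

Monopoly: PS = 5000; Perfect PD: PS = 10000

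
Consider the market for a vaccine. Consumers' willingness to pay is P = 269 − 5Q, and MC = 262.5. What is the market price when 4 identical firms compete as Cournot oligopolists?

P = 263.8

Cournot with 4 identical firms: the symmetric best-response condition is 269 − 25q = 262.5. Each firm produces q = 0.26, total output Q = 1.04, price P = 263.8.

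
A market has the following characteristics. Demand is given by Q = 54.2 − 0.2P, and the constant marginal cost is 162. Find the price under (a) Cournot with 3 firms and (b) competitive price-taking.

Cournot: P = 189.25; Competition: P = 162

Inverting demand: P = 271 − 5Q.
With 3 symmetric Cournot firms, each firm's FOC gives 271 − 20q = 162, so q = 5.45, Q = 3·5.45 = 16.35, and P = 189.25.
Competitive firms price at marginal cost: P = 162, giving Q = 21.8.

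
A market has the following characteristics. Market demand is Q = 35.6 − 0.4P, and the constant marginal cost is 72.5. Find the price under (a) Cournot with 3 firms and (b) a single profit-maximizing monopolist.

Cournot: P = 76.625; Monopoly: P = 80.75

Inverting demand: P = 89 − 2.5Q.
With 3 symmetric Cournot firms, each firm's FOC gives 89 − 10q = 72.5, so q = 1.65, Q = 3·1.65 = 4.95, and P = 76.625.
A monopolist chooses Q where MR = MC. MR = 89 − 5Q; setting this equal to 72.5 gives Q = 3.3 and P = 80.75.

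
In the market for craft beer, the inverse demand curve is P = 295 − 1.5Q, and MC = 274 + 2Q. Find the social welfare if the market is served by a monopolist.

TS = 57.33

Monopoly sets MR = MC: 295 − 3Q = 274 + 2Q ⇒ Q = 4.2, P = 295 − 1.5·4.2 = 288.7.
CS = ½·(295 − 288.7)·4.2 = 13.23; PS = (288.7·4.2 − 274·4.2 − ½·2·4.2²) = 44.1; TS = 57.33.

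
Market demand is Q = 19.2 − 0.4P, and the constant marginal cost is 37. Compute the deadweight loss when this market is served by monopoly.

DWL = 6.05

Inverting demand: P = 48 − 2.5Q.
Under competition P = MC = 37, so Q = (48 − 37)/2.5 = 4.4.
The monopolist equates marginal revenue to marginal cost: 48 − 5Q = 37, so Q = 2.2. From demand, P = 42.5.
DWL is the triangle between Q = 2.2 and Q = 4.4: ½·(4.4 − 2.2)·(42.5 − 37) = 6.05.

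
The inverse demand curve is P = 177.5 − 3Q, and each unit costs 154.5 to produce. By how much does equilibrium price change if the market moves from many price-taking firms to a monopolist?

Competitive firms price at marginal cost: P = 154.5, giving Q = 23/3.
A monopolist chooses Q where MR = MC. MR = 177.5 − 6Q; setting this equal to 154.5 gives Q = 23/6 and P = 166.
Change in equilibrium price: 166 − 154.5 = 11.5.

P rises by 11.5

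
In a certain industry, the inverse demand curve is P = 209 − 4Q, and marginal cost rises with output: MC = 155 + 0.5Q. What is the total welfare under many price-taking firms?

Competitive equilibrium sets price equal to marginal cost: 209 − 4Q = 155 + 0.5Q, so Q = 12 and P = 161.
CS = ½·(209 − 161)·12 = 288; PS = (161·12 − 155·12 − ½·0.5·12²) = 36; TS = 324.

TS = 324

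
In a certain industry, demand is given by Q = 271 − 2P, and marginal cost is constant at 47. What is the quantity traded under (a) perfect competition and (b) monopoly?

Inverting demand: P = 135.5 − 0.5Q.
Perfect competition: P = MC = 47, so 135.5 − 0.5Q = 47 and Q = 177.
The monopolist equates marginal revenue to marginal cost: 135.5 − Q = 47, so Q = 88.5. From demand, P = 91.25.

Competition: Q = 177; Monopoly: Q = 88.5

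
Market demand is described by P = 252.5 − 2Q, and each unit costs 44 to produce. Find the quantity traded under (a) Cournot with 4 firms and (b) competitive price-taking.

In a 4-firm Cournot equilibrium, symmetry and the first-order condition give q = (252.5 − 44)/(10) = 20.85. So Q = 83.4 and P = 85.7.
Under competition P = MC = 44, so Q = (252.5 − 44)/2 = 104.25.

Cournot: Q = 83.4; Competition: Q = 104.25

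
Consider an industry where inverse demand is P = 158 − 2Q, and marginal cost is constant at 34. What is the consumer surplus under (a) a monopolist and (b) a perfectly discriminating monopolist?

Monopoly: CS = 961; Perfect PD: CS = 0

A monopolist chooses Q where MR = MC. MR = 158 − 4Q; setting this equal to 34 gives Q = 31 and P = 96.
CS = ½·(158 − 96)·31 = 961.
With perfect price discrimination, output is the efficient level Q = 62 (where demand meets MC), but every buyer pays their willingness to pay: CS = 0 and PS = total surplus.
CS = 0.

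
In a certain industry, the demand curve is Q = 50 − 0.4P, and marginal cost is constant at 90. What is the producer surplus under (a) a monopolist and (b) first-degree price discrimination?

Monopoly: PS = 122.5; Perfect PD: PS = 245

Inverting demand: P = 125 − 2.5Q.
Monopoly sets MR = MC: 125 − 5Q = 90 ⇒ Q = 7, P = 125 − 2.5·7 = 107.5.
PS = (107.5 − 90)·7 = 122.5.
A perfectly discriminating monopolist sells every unit with P(Q) ≥ MC(Q), so output equals the competitive quantity Q = 14. Each buyer pays their reservation price, so CS = 0 and the firm captures all surplus.
PS = ½·(125 − 90)·14 = 245.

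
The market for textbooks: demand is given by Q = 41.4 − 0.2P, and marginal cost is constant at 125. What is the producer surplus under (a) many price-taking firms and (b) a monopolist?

Competition: PS = 0; Monopoly: PS = 336.2

Inverting demand: P = 207 − 5Q.
Under competition P = MC = 125, so Q = (207 − 125)/5 = 16.4.
PS = (125 − 125)·16.4 = 0.
A monopolist chooses Q where MR = MC. MR = 207 − 10Q; setting this equal to 125 gives Q = 8.2 and P = 166.
PS = (166 − 125)·8.2 = 336.2.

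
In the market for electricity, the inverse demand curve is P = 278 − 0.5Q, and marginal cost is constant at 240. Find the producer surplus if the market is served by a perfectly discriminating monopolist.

With perfect price discrimination, output is the efficient level Q = 76 (where demand meets MC), but every buyer pays their willingness to pay: CS = 0 and PS = total surplus.
PS = ½·(278 − 240)·76 = 1444.

PS = 1444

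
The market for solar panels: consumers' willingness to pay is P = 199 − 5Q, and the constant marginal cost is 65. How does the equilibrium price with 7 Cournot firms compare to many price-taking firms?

Cournot with 7 identical firms: the symmetric best-response condition is 199 − 40q = 65. Each firm produces q = 3.35, total output Q = 23.45, price P = 81.75.
Competitive firms price at marginal cost: P = 65, giving Q = 26.8.

Cournot: P = 81.75; Competition: P = 65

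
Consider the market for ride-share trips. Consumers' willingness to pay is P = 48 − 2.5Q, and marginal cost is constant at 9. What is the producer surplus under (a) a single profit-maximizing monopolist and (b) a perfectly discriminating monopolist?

The monopolist equates marginal revenue to marginal cost: 48 − 5Q = 9, so Q = 7.8. From demand, P = 28.5.
PS = (28.5 − 9)·7.8 = 152.1.
Under first-degree price discrimination the firm charges each unit its demand price and produces up to where P = MC, i.e. Q = 15.6. Consumer surplus is zero; producer surplus equals total surplus.
PS = ½·(48 − 9)·15.6 = 304.2.

Monopoly: PS = 152.1; Perfect PD: PS = 304.2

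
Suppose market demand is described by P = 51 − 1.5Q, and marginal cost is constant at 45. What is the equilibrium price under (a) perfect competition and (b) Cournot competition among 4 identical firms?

Competitive firms price at marginal cost: P = 45, giving Q = 4.
With 4 symmetric Cournot firms, each firm's FOC gives 51 − 7.5q = 45, so q = 0.8, Q = 4·0.8 = 3.2, and P = 46.2.

Competition: P = 45; Cournot: P = 46.2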